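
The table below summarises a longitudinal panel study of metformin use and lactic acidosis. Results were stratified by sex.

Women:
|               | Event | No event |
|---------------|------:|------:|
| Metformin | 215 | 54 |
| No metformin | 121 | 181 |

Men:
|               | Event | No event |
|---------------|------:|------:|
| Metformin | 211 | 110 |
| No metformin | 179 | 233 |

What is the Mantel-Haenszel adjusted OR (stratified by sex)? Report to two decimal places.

OR_MH = Σ(aᵢdᵢ/nᵢ) / Σ(bᵢcᵢ/nᵢ), where nᵢ is the stratum total.
Stratum 1 (Women): n = 571; a·d/n = 215·181/571 = 68.1524; b·c/n = 54·121/571 = 11.4431
Stratum 2 (Men): n = 733; a·d/n = 211·233/733 = 67.0709; b·c/n = 110·179/733 = 26.8622
OR_MH = (68.1524 + 67.0709) / (11.4431 + 26.8622) = 135.2233 / 38.3053 = 3.53015

3.53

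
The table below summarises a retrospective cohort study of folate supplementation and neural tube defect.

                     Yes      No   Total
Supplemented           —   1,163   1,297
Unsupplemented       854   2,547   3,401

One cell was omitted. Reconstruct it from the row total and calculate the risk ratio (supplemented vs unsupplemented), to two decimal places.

0.41

The missing cell is in the exposed row: 1297 − 1163 = 134.
So a = 134, b = 1163, c = 854, d = 2547.
RR = [a/(a+b)] / [c/(c+d)] = (134/1297) / (854/3401) = 0.10332/0.25110 = 0.41145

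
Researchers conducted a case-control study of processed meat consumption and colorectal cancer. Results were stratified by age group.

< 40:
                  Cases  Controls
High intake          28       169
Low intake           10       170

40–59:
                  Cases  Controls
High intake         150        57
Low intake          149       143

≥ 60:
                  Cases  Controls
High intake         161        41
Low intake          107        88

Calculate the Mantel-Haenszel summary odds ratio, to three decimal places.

OR_MH = Σ(aᵢdᵢ/nᵢ) / Σ(bᵢcᵢ/nᵢ), where nᵢ is the stratum total.
Stratum 1 (< 40): n = 377; a·d/n = 28·170/377 = 12.6260; b·c/n = 169·10/377 = 4.4828
Stratum 2 (40–59): n = 499; a·d/n = 150·143/499 = 42.9860; b·c/n = 57·149/499 = 17.0200
Stratum 3 (≥ 60): n = 397; a·d/n = 161·88/397 = 35.6877; b·c/n = 41·107/397 = 11.0504
OR_MH = (12.6260 + 42.9860 + 35.6877) / (4.4828 + 17.0200 + 11.0504) = 91.2996 / 32.5532 = 2.80463

2.805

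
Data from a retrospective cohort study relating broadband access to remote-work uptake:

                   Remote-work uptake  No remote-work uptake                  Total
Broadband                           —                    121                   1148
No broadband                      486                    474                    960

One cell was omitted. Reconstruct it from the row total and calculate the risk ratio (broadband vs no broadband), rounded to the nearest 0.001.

The missing cell is in the exposed row: 1148 − 121 = 1027.
So a = 1027, b = 121, c = 486, d = 474.
RR = [a/(a+b)] / [c/(c+d)] = (1027/1148) / (486/960) = 0.89460/0.50625 = 1.76711

1.767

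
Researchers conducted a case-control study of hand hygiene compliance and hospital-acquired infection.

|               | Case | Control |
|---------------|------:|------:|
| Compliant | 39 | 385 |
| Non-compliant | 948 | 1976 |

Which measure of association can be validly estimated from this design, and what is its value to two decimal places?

Cells: a = 39, b = 385, c = 948, d = 1976.
This is a case-control study: participants were sampled on outcome status, so risks in the source population cannot be estimated directly — relative risk is not valid here. The odds ratio is the appropriate measure.
OR = (a·d)/(b·c) = (39 × 1976) / (385 × 948) = 77064 / 364980 = 0.21115

0.21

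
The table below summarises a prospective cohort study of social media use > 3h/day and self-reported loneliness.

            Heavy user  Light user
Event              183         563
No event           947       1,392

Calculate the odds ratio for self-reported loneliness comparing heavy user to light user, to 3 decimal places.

Reading the table with exposure as columns: a = 183 (Heavy user, case), b = 947 (Heavy user, non-case), c = 563 (Light user, case), d = 1392.
OR = (a·d)/(b·c) = (183 × 1392) / (947 × 563) = 254736 / 533161 = 0.47778
Exposure is associated with lower odds of self-reported loneliness (OR = 0.48 < 1).

0.478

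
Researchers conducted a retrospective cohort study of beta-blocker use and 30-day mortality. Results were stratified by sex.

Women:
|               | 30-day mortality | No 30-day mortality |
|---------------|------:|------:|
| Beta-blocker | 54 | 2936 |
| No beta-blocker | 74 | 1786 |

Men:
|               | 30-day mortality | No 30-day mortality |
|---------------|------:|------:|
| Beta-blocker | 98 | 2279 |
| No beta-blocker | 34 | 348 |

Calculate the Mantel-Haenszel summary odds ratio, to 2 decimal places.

0.44

OR_MH = Σ(aᵢdᵢ/nᵢ) / Σ(bᵢcᵢ/nᵢ), where nᵢ is the stratum total.
Stratum 1 (Women): n = 4850; a·d/n = 54·1786/4850 = 19.8854; b·c/n = 2936·74/4850 = 44.7967
Stratum 2 (Men): n = 2759; a·d/n = 98·348/2759 = 12.3610; b·c/n = 2279·34/2759 = 28.0848
OR_MH = (19.8854 + 12.3610) / (44.7967 + 28.0848) = 32.2464 / 72.8815 = 0.44245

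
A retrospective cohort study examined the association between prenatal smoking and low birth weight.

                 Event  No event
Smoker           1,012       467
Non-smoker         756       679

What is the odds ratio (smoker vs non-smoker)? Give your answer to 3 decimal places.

Cells: a = 1012, b = 467, c = 756, d = 679.
OR = (a·d)/(b·c) = (1012 × 679) / (467 × 756) = 687148 / 353052 = 1.94631
The odds of low birth weight are about 1.95 times as high in the smoker group.

1.946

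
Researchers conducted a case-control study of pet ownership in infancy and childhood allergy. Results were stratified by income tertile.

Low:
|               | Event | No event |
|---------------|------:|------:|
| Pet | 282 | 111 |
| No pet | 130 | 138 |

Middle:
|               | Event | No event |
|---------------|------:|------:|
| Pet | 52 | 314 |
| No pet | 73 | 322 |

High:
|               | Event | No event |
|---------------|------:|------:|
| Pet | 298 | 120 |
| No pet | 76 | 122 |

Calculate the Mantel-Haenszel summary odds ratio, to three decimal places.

OR_MH = Σ(aᵢdᵢ/nᵢ) / Σ(bᵢcᵢ/nᵢ), where nᵢ is the stratum total.
Stratum 1 (Low): n = 661; a·d/n = 282·138/661 = 58.8744; b·c/n = 111·130/661 = 21.8306
Stratum 2 (Middle): n = 761; a·d/n = 52·322/761 = 22.0026; b·c/n = 314·73/761 = 30.1209
Stratum 3 (High): n = 616; a·d/n = 298·122/616 = 59.0195; b·c/n = 120·76/616 = 14.8052
OR_MH = (58.8744 + 22.0026 + 59.0195) / (21.8306 + 30.1209 + 14.8052) = 139.8965 / 66.7566 = 2.09562

2.096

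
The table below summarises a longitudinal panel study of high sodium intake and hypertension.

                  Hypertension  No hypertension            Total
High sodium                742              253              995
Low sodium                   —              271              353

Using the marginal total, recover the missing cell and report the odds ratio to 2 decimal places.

9.69

The missing cell is in the unexposed row: 353 − 271 = 82.
So a = 742, b = 253, c = 82, d = 271.
OR = (a·d)/(b·c) = (742 × 271) / (253 × 82) = 201082 / 20746 = 9.69257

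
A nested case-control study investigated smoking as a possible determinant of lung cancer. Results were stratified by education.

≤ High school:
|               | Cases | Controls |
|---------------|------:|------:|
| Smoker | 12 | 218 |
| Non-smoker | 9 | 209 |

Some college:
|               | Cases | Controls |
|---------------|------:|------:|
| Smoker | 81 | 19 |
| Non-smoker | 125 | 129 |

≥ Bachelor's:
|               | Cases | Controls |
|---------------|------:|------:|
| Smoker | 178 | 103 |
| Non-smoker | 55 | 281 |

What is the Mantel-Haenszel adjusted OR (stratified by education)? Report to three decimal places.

OR_MH = Σ(aᵢdᵢ/nᵢ) / Σ(bᵢcᵢ/nᵢ), where nᵢ is the stratum total.
Stratum 1 (≤ High school): n = 448; a·d/n = 12·209/448 = 5.5982; b·c/n = 218·9/448 = 4.3795
Stratum 2 (Some college): n = 354; a·d/n = 81·129/354 = 29.5169; b·c/n = 19·125/354 = 6.7090
Stratum 3 (≥ Bachelor's): n = 617; a·d/n = 178·281/617 = 81.0665; b·c/n = 103·55/617 = 9.1815
OR_MH = (5.5982 + 29.5169 + 81.0665) / (4.3795 + 6.7090 + 9.1815) = 116.1816 / 20.2700 = 5.73169

5.732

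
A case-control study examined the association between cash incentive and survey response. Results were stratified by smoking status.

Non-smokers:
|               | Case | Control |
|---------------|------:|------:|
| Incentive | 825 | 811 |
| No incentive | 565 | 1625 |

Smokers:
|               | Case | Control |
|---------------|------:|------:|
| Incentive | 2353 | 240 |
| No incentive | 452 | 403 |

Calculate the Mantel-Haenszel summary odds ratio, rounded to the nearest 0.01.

4.14

OR_MH = Σ(aᵢdᵢ/nᵢ) / Σ(bᵢcᵢ/nᵢ), where nᵢ is the stratum total.
Stratum 1 (Non-smokers): n = 3826; a·d/n = 825·1625/3826 = 350.3986; b·c/n = 811·565/3826 = 119.7635
Stratum 2 (Smokers): n = 3448; a·d/n = 2353·403/3448 = 275.0171; b·c/n = 240·452/3448 = 31.4617
OR_MH = (350.3986 + 275.0171) / (119.7635 + 31.4617) = 625.4157 / 151.2252 = 4.13566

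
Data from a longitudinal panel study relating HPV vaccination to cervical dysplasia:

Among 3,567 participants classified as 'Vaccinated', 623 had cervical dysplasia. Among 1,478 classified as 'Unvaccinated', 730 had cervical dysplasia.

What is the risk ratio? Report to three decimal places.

From the description: a = 623, b = 2944, c = 730, d = 748.
Risk in exposed = 623/3567 = 0.17466; risk in unexposed = 730/1478 = 0.49391.
RR = 0.17466 / 0.49391 = 0.35362
The risk is 65% lower among the exposed than among the unexposed.

0.354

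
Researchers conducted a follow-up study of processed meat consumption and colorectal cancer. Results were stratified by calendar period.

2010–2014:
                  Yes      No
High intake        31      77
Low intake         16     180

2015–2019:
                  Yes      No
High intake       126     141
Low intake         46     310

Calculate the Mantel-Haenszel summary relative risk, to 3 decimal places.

3.622

RR_MH = Σ(aᵢ·n₀ᵢ/nᵢ) / Σ(cᵢ·n₁ᵢ/nᵢ), with n₁ᵢ = aᵢ+bᵢ (exposed), n₀ᵢ = cᵢ+dᵢ (unexposed), nᵢ = n₁ᵢ+n₀ᵢ.
Stratum 1 (2010–2014): n₁ = 108, n₀ = 196, n = 304; a·n₀/n = 31·196/304 = 19.9868; c·n₁/n = 16·108/304 = 5.6842
Stratum 2 (2015–2019): n₁ = 267, n₀ = 356, n = 623; a·n₀/n = 126·356/623 = 72.0000; c·n₁/n = 46·267/623 = 19.7143
RR_MH = (19.9868 + 72.0000) / (5.6842 + 19.7143) = 91.9868 / 25.3985 = 3.62174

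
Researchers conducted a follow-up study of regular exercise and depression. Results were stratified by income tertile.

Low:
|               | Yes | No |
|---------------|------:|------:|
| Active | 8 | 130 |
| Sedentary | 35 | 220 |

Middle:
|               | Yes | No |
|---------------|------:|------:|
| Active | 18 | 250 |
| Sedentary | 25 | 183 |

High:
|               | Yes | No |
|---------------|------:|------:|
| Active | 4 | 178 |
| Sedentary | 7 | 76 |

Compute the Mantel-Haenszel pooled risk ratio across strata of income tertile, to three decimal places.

RR_MH = Σ(aᵢ·n₀ᵢ/nᵢ) / Σ(cᵢ·n₁ᵢ/nᵢ), with n₁ᵢ = aᵢ+bᵢ (exposed), n₀ᵢ = cᵢ+dᵢ (unexposed), nᵢ = n₁ᵢ+n₀ᵢ.
Stratum 1 (Low): n₁ = 138, n₀ = 255, n = 393; a·n₀/n = 8·255/393 = 5.1908; c·n₁/n = 35·138/393 = 12.2901
Stratum 2 (Middle): n₁ = 268, n₀ = 208, n = 476; a·n₀/n = 18·208/476 = 7.8655; c·n₁/n = 25·268/476 = 14.0756
Stratum 3 (High): n₁ = 182, n₀ = 83, n = 265; a·n₀/n = 4·83/265 = 1.2528; c·n₁/n = 7·182/265 = 4.8075
RR_MH = (5.1908 + 7.8655 + 1.2528) / (12.2901 + 14.0756 + 4.8075) = 14.3092 / 31.1733 = 0.45902

0.459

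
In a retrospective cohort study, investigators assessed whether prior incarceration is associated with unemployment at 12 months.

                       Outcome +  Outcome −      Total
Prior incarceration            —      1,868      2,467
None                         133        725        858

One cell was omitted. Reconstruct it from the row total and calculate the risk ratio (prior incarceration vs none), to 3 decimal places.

1.566

The missing cell is in the exposed row: 2467 − 1868 = 599.
So a = 599, b = 1868, c = 133, d = 725.
RR = [a/(a+b)] / [c/(c+d)] = (599/2467) / (133/858) = 0.24281/0.15501 = 1.56637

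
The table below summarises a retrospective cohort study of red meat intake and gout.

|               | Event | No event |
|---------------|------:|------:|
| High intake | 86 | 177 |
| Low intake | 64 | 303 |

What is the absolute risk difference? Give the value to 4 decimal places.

Cells: a = 86, b = 177, c = 64, d = 303.
Risk in exposed = 86/263 = 0.326996; risk in unexposed = 64/367 = 0.174387.
Risk difference = 0.326996 − 0.174387 = 0.152609

0.1526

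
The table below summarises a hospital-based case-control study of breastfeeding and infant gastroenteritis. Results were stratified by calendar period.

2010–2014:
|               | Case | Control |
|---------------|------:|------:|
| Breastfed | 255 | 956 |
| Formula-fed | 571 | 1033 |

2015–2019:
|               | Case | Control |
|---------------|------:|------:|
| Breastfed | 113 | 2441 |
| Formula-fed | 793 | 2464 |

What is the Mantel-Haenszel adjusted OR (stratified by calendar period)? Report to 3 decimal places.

OR_MH = Σ(aᵢdᵢ/nᵢ) / Σ(bᵢcᵢ/nᵢ), where nᵢ is the stratum total.
Stratum 1 (2010–2014): n = 2815; a·d/n = 255·1033/2815 = 93.5755; b·c/n = 956·571/2815 = 193.9169
Stratum 2 (2015–2019): n = 5811; a·d/n = 113·2464/5811 = 47.9146; b·c/n = 2441·793/5811 = 333.1119
OR_MH = (93.5755 + 47.9146) / (193.9169 + 333.1119) = 141.4901 / 527.0287 = 0.26847

0.268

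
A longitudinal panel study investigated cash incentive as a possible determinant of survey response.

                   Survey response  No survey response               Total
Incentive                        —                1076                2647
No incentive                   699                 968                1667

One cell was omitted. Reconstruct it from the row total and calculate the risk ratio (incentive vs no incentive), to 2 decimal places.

1.42

The missing cell is in the exposed row: 2647 − 1076 = 1571.
So a = 1571, b = 1076, c = 699, d = 968.
RR = [a/(a+b)] / [c/(c+d)] = (1571/2647) / (699/1667) = 0.59350/0.41932 = 1.41540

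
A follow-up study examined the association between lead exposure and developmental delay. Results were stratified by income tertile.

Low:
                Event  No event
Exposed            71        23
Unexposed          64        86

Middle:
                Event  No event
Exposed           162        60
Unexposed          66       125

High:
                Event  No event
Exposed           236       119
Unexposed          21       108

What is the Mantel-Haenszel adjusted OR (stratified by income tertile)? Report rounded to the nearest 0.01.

6.10

OR_MH = Σ(aᵢdᵢ/nᵢ) / Σ(bᵢcᵢ/nᵢ), where nᵢ is the stratum total.
Stratum 1 (Low): n = 244; a·d/n = 71·86/244 = 25.0246; b·c/n = 23·64/244 = 6.0328
Stratum 2 (Middle): n = 413; a·d/n = 162·125/413 = 49.0315; b·c/n = 60·66/413 = 9.5884
Stratum 3 (High): n = 484; a·d/n = 236·108/484 = 52.6612; b·c/n = 119·21/484 = 5.1632
OR_MH = (25.0246 + 49.0315 + 52.6612) / (6.0328 + 9.5884 + 5.1632) = 126.7172 / 20.7844 = 6.09675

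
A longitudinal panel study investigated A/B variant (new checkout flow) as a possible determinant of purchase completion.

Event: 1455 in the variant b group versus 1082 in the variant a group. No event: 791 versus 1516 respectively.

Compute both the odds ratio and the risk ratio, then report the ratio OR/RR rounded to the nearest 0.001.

1.657

From the description: a = 1455, b = 791, c = 1082, d = 1516.
OR = (1455·1516)/(791·1082) = 2205780/855862 = 2.57726
Risk in exposed = 1455/2246 = 0.64782; risk in unexposed = 1082/2598 = 0.41647; RR = 1.55548
OR/RR = 2.57726 / 1.55548 = 1.65689
The outcome is not rare, so the OR lies further from 1 than the RR.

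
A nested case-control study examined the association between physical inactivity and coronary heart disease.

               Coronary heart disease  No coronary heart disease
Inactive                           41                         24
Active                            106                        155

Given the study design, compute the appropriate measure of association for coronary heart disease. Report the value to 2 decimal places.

Cells: a = 41, b = 24, c = 106, d = 155.
This is a nested case-control study: participants were sampled on outcome status, so risks in the source population cannot be estimated directly — relative risk is not valid here. The odds ratio is the appropriate measure.
OR = (a·d)/(b·c) = (41 × 155) / (24 × 106) = 6355 / 2544 = 2.49803

2.50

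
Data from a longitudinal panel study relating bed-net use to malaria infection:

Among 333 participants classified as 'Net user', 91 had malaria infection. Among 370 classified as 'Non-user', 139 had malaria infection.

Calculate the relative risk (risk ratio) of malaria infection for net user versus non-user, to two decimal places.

0.73

From the description: a = 91, b = 242, c = 139, d = 231.
Risk in exposed = 91/333 = 0.27327; risk in unexposed = 139/370 = 0.37568.
RR = 0.27327 / 0.37568 = 0.72742
The risk is 27% lower among the exposed than among the unexposed.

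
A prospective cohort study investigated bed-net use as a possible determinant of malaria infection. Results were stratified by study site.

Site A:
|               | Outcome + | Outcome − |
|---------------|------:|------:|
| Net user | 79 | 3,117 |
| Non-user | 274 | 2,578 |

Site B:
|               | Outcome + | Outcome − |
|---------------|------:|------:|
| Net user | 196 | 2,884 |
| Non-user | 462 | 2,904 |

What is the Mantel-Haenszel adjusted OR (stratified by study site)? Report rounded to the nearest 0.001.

0.351

OR_MH = Σ(aᵢdᵢ/nᵢ) / Σ(bᵢcᵢ/nᵢ), where nᵢ is the stratum total.
Stratum 1 (Site A): n = 6048; a·d/n = 79·2578/6048 = 33.6743; b·c/n = 3117·274/6048 = 141.2133
Stratum 2 (Site B): n = 6446; a·d/n = 196·2904/6446 = 88.3003; b·c/n = 2884·462/6446 = 206.7031
OR_MH = (33.6743 + 88.3003) / (141.2133 + 206.7031) = 121.9746 / 347.9164 = 0.35059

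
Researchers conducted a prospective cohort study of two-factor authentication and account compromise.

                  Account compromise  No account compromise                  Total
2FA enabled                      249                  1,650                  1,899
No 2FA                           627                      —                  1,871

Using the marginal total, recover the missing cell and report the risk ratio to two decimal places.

0.39

The missing cell is in the unexposed row: 1871 − 627 = 1244.
So a = 249, b = 1650, c = 627, d = 1244.
RR = [a/(a+b)] / [c/(c+d)] = (249/1899) / (627/1871) = 0.13112/0.33511 = 0.39127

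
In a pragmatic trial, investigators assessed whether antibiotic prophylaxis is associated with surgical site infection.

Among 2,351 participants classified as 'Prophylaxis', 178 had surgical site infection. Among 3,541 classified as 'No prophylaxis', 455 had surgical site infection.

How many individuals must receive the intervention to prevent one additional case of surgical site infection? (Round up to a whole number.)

Risk in treated group = 178/2351 = 0.07571; risk in control = 455/3541 = 0.12849.
Absolute risk reduction = 0.12849 − 0.07571 = 0.05278
NNT = 1 / ARR = 1 / 0.05278 = 18.946 → round up → 19

19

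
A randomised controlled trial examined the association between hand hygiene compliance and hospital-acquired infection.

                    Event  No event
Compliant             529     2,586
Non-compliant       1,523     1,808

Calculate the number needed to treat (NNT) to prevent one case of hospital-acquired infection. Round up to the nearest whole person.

Risk in treated group = 529/3115 = 0.16982; risk in control = 1523/3331 = 0.45722.
Absolute risk reduction = 0.45722 − 0.16982 = 0.28740
NNT = 1 / ARR = 1 / 0.28740 = 3.480 → round up → 4

4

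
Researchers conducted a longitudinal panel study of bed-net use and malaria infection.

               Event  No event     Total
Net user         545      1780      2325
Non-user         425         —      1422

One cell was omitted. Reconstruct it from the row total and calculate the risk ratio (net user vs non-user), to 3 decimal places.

0.784

The missing cell is in the unexposed row: 1422 − 425 = 997.
So a = 545, b = 1780, c = 425, d = 997.
RR = [a/(a+b)] / [c/(c+d)] = (545/2325) / (425/1422) = 0.23441/0.29887 = 0.78430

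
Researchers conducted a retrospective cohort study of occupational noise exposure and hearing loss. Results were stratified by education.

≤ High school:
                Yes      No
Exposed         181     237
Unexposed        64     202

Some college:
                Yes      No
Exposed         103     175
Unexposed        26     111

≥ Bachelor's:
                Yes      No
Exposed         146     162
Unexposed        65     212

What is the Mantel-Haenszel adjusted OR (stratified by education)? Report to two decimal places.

2.62

OR_MH = Σ(aᵢdᵢ/nᵢ) / Σ(bᵢcᵢ/nᵢ), where nᵢ is the stratum total.
Stratum 1 (≤ High school): n = 684; a·d/n = 181·202/684 = 53.4532; b·c/n = 237·64/684 = 22.1754
Stratum 2 (Some college): n = 415; a·d/n = 103·111/415 = 27.5494; b·c/n = 175·26/415 = 10.9639
Stratum 3 (≥ Bachelor's): n = 585; a·d/n = 146·212/585 = 52.9094; b·c/n = 162·65/585 = 18.0000
OR_MH = (53.4532 + 27.5494 + 52.9094) / (22.1754 + 10.9639 + 18.0000) = 133.9120 / 51.1393 = 2.61857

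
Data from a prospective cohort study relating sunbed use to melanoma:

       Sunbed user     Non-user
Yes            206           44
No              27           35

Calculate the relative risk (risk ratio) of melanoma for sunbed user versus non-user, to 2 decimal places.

Reading the table with exposure as columns: a = 206 (Sunbed user, case), b = 27 (Sunbed user, non-case), c = 44 (Non-user, case), d = 35.
Risk in exposed = 206/233 = 0.88412; risk in unexposed = 44/79 = 0.55696.
RR = 0.88412 / 0.55696 = 1.58740
The risk among the exposed is 1.59 times that among the unexposed.

1.59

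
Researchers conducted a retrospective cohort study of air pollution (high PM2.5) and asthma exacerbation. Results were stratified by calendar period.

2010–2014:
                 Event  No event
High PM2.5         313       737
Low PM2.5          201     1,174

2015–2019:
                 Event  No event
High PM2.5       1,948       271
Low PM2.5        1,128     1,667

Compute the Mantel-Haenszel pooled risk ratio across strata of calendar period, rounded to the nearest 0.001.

RR_MH = Σ(aᵢ·n₀ᵢ/nᵢ) / Σ(cᵢ·n₁ᵢ/nᵢ), with n₁ᵢ = aᵢ+bᵢ (exposed), n₀ᵢ = cᵢ+dᵢ (unexposed), nᵢ = n₁ᵢ+n₀ᵢ.
Stratum 1 (2010–2014): n₁ = 1050, n₀ = 1375, n = 2425; a·n₀/n = 313·1375/2425 = 177.4742; c·n₁/n = 201·1050/2425 = 87.0309
Stratum 2 (2015–2019): n₁ = 2219, n₀ = 2795, n = 5014; a·n₀/n = 1948·2795/5014 = 1085.8915; c·n₁/n = 1128·2219/5014 = 499.2086
RR_MH = (177.4742 + 1085.8915) / (87.0309 + 499.2086) = 1263.3657 / 586.2395 = 2.15503

2.155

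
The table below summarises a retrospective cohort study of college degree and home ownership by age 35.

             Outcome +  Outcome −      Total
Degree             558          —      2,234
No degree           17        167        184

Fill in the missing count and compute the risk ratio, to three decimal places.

The missing cell is in the exposed row: 2234 − 558 = 1676.
So a = 558, b = 1676, c = 17, d = 167.
RR = [a/(a+b)] / [c/(c+d)] = (558/2234) / (17/184) = 0.24978/0.09239 = 2.70346

2.703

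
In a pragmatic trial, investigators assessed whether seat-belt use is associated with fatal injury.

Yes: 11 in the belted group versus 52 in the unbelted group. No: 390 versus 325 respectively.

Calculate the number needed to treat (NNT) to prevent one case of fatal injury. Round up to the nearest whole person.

10

Risk in treated group = 11/401 = 0.02743; risk in control = 52/377 = 0.13793.
Absolute risk reduction = 0.13793 − 0.02743 = 0.11050
NNT = 1 / ARR = 1 / 0.11050 = 9.050 → round up → 10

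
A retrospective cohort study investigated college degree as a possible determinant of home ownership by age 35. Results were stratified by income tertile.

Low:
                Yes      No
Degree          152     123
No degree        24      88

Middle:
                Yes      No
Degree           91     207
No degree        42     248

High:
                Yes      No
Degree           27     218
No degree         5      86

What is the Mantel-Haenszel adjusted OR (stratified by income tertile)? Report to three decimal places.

3.112

OR_MH = Σ(aᵢdᵢ/nᵢ) / Σ(bᵢcᵢ/nᵢ), where nᵢ is the stratum total.
Stratum 1 (Low): n = 387; a·d/n = 152·88/387 = 34.5633; b·c/n = 123·24/387 = 7.6279
Stratum 2 (Middle): n = 588; a·d/n = 91·248/588 = 38.3810; b·c/n = 207·42/588 = 14.7857
Stratum 3 (High): n = 336; a·d/n = 27·86/336 = 6.9107; b·c/n = 218·5/336 = 3.2440
OR_MH = (34.5633 + 38.3810 + 6.9107) / (7.6279 + 14.7857 + 3.2440) = 79.8550 / 25.6577 = 3.11232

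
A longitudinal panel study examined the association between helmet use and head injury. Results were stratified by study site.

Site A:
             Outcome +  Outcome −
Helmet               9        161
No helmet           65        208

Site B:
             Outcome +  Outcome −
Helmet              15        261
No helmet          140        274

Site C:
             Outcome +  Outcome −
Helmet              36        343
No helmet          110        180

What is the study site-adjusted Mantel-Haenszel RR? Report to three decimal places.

0.210

RR_MH = Σ(aᵢ·n₀ᵢ/nᵢ) / Σ(cᵢ·n₁ᵢ/nᵢ), with n₁ᵢ = aᵢ+bᵢ (exposed), n₀ᵢ = cᵢ+dᵢ (unexposed), nᵢ = n₁ᵢ+n₀ᵢ.
Stratum 1 (Site A): n₁ = 170, n₀ = 273, n = 443; a·n₀/n = 9·273/443 = 5.5463; c·n₁/n = 65·170/443 = 24.9436
Stratum 2 (Site B): n₁ = 276, n₀ = 414, n = 690; a·n₀/n = 15·414/690 = 9.0000; c·n₁/n = 140·276/690 = 56.0000
Stratum 3 (Site C): n₁ = 379, n₀ = 290, n = 669; a·n₀/n = 36·290/669 = 15.6054; c·n₁/n = 110·379/669 = 62.3169
RR_MH = (5.5463 + 9.0000 + 15.6054) / (24.9436 + 56.0000 + 62.3169) = 30.1517 / 143.2605 = 0.21047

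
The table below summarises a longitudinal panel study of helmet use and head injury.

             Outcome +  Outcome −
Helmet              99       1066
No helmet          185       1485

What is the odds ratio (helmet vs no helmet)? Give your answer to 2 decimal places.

Cells: a = 99, b = 1066, c = 185, d = 1485.
OR = (a·d)/(b·c) = (99 × 1485) / (1066 × 185) = 147015 / 197210 = 0.74547
Exposure is associated with lower odds of head injury (OR = 0.75 < 1).

0.75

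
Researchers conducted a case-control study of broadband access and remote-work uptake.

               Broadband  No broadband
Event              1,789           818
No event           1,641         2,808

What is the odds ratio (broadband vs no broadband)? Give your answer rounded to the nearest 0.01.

Reading the table with exposure as columns: a = 1789 (Broadband, case), b = 1641 (Broadband, non-case), c = 818 (No broadband, case), d = 2808.
OR = (a·d)/(b·c) = (1789 × 2808) / (1641 × 818) = 5023512 / 1342338 = 3.74236
The odds of remote-work uptake are about 3.74 times as high in the broadband group.

3.74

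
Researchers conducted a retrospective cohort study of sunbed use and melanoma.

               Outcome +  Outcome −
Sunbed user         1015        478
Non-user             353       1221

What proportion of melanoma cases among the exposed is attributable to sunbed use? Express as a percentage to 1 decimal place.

Cells: a = 1015, b = 478, c = 353, d = 1221.
Risk in exposed = 1015/1493 = 0.67984; risk in unexposed = 353/1574 = 0.22427.
RR = 0.67984/0.22427 = 3.03135
AR% = (RR − 1)/RR × 100 = (3.03135 − 1)/3.03135 × 100 = 67.0114%

67.0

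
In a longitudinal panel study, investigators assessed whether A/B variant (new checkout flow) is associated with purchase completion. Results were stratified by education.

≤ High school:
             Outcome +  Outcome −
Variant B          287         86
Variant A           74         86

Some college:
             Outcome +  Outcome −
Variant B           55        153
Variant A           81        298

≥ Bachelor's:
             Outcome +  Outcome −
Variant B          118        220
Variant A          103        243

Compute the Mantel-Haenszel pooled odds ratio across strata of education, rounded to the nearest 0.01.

OR_MH = Σ(aᵢdᵢ/nᵢ) / Σ(bᵢcᵢ/nᵢ), where nᵢ is the stratum total.
Stratum 1 (≤ High school): n = 533; a·d/n = 287·86/533 = 46.3077; b·c/n = 86·74/533 = 11.9400
Stratum 2 (Some college): n = 587; a·d/n = 55·298/587 = 27.9216; b·c/n = 153·81/587 = 21.1124
Stratum 3 (≥ Bachelor's): n = 684; a·d/n = 118·243/684 = 41.9211; b·c/n = 220·103/684 = 33.1287
OR_MH = (46.3077 + 27.9216 + 41.9211) / (11.9400 + 21.1124 + 33.1287) = 116.1504 / 66.1811 = 1.75504

1.76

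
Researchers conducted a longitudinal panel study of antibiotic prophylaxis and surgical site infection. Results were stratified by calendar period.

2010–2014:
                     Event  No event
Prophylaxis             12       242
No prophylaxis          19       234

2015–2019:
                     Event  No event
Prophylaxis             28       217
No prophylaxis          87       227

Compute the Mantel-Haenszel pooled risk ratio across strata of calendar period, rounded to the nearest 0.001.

0.456

RR_MH = Σ(aᵢ·n₀ᵢ/nᵢ) / Σ(cᵢ·n₁ᵢ/nᵢ), with n₁ᵢ = aᵢ+bᵢ (exposed), n₀ᵢ = cᵢ+dᵢ (unexposed), nᵢ = n₁ᵢ+n₀ᵢ.
Stratum 1 (2010–2014): n₁ = 254, n₀ = 253, n = 507; a·n₀/n = 12·253/507 = 5.9882; c·n₁/n = 19·254/507 = 9.5187
Stratum 2 (2015–2019): n₁ = 245, n₀ = 314, n = 559; a·n₀/n = 28·314/559 = 15.7281; c·n₁/n = 87·245/559 = 38.1306
RR_MH = (5.9882 + 15.7281) / (9.5187 + 38.1306) = 21.7163 / 47.6493 = 0.45575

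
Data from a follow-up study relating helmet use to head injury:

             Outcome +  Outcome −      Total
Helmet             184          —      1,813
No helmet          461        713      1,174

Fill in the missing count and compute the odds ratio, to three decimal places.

0.175

The missing cell is in the exposed row: 1813 − 184 = 1629.
So a = 184, b = 1629, c = 461, d = 713.
OR = (a·d)/(b·c) = (184 × 713) / (1629 × 461) = 131192 / 750969 = 0.17470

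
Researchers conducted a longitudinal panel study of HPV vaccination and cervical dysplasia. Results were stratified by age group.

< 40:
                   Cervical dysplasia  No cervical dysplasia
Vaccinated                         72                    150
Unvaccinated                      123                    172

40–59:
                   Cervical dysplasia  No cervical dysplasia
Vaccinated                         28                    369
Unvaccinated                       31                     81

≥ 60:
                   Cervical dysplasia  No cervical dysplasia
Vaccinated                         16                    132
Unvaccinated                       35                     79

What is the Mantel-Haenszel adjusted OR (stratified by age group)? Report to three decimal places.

OR_MH = Σ(aᵢdᵢ/nᵢ) / Σ(bᵢcᵢ/nᵢ), where nᵢ is the stratum total.
Stratum 1 (< 40): n = 517; a·d/n = 72·172/517 = 23.9536; b·c/n = 150·123/517 = 35.6867
Stratum 2 (40–59): n = 509; a·d/n = 28·81/509 = 4.4558; b·c/n = 369·31/509 = 22.4735
Stratum 3 (≥ 60): n = 262; a·d/n = 16·79/262 = 4.8244; b·c/n = 132·35/262 = 17.6336
OR_MH = (23.9536 + 4.4558 + 4.8244) / (35.6867 + 22.4735 + 17.6336) = 33.2338 / 75.7937 = 0.43848

0.438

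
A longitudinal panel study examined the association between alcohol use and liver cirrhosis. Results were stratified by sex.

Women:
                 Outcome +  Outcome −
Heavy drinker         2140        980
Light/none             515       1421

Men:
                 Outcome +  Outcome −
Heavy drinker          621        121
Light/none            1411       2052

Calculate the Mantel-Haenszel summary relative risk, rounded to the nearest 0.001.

RR_MH = Σ(aᵢ·n₀ᵢ/nᵢ) / Σ(cᵢ·n₁ᵢ/nᵢ), with n₁ᵢ = aᵢ+bᵢ (exposed), n₀ᵢ = cᵢ+dᵢ (unexposed), nᵢ = n₁ᵢ+n₀ᵢ.
Stratum 1 (Women): n₁ = 3120, n₀ = 1936, n = 5056; a·n₀/n = 2140·1936/5056 = 819.4304; c·n₁/n = 515·3120/5056 = 317.8006
Stratum 2 (Men): n₁ = 742, n₀ = 3463, n = 4205; a·n₀/n = 621·3463/4205 = 511.4205; c·n₁/n = 1411·742/4205 = 248.9803
RR_MH = (819.4304 + 511.4205) / (317.8006 + 248.9803) = 1330.8508 / 566.7809 = 2.34809

2.348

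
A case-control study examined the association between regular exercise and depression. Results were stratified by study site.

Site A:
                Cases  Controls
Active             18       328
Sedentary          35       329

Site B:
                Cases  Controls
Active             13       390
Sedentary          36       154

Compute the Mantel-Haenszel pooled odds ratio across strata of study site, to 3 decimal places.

0.294

OR_MH = Σ(aᵢdᵢ/nᵢ) / Σ(bᵢcᵢ/nᵢ), where nᵢ is the stratum total.
Stratum 1 (Site A): n = 710; a·d/n = 18·329/710 = 8.3408; b·c/n = 328·35/710 = 16.1690
Stratum 2 (Site B): n = 593; a·d/n = 13·154/593 = 3.3761; b·c/n = 390·36/593 = 23.6762
OR_MH = (8.3408 + 3.3761) / (16.1690 + 23.6762) = 11.7169 / 39.8452 = 0.29406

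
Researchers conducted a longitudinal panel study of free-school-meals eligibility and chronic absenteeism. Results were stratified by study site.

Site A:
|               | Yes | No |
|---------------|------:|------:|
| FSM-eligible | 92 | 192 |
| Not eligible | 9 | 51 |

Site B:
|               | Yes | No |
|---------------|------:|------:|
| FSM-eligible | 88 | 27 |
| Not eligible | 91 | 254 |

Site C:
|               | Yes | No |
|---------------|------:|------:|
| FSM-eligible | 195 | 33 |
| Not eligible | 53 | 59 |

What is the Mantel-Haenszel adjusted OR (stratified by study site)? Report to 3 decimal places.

6.195

OR_MH = Σ(aᵢdᵢ/nᵢ) / Σ(bᵢcᵢ/nᵢ), where nᵢ is the stratum total.
Stratum 1 (Site A): n = 344; a·d/n = 92·51/344 = 13.6395; b·c/n = 192·9/344 = 5.0233
Stratum 2 (Site B): n = 460; a·d/n = 88·254/460 = 48.5913; b·c/n = 27·91/460 = 5.3413
Stratum 3 (Site C): n = 340; a·d/n = 195·59/340 = 33.8382; b·c/n = 33·53/340 = 5.1441
OR_MH = (13.6395 + 48.5913 + 33.8382) / (5.0233 + 5.3413 + 5.1441) = 96.0691 / 15.5087 = 6.19454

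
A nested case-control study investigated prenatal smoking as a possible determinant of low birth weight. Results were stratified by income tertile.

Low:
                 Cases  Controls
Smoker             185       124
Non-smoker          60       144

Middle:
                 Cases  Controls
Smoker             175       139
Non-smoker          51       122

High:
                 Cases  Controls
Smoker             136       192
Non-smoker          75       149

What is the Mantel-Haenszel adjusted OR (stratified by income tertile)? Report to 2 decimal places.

OR_MH = Σ(aᵢdᵢ/nᵢ) / Σ(bᵢcᵢ/nᵢ), where nᵢ is the stratum total.
Stratum 1 (Low): n = 513; a·d/n = 185·144/513 = 51.9298; b·c/n = 124·60/513 = 14.5029
Stratum 2 (Middle): n = 487; a·d/n = 175·122/487 = 43.8398; b·c/n = 139·51/487 = 14.5565
Stratum 3 (High): n = 552; a·d/n = 136·149/552 = 36.7101; b·c/n = 192·75/552 = 26.0870
OR_MH = (51.9298 + 43.8398 + 36.7101) / (14.5029 + 14.5565 + 26.0870) = 132.4798 / 55.1463 = 2.40233

2.40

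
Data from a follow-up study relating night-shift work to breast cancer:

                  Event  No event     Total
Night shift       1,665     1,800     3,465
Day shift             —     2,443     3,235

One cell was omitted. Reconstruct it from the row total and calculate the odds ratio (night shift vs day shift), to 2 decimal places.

2.85

The missing cell is in the unexposed row: 3235 − 2443 = 792.
So a = 1665, b = 1800, c = 792, d = 2443.
OR = (a·d)/(b·c) = (1665 × 2443) / (1800 × 792) = 4067595 / 1425600 = 2.85325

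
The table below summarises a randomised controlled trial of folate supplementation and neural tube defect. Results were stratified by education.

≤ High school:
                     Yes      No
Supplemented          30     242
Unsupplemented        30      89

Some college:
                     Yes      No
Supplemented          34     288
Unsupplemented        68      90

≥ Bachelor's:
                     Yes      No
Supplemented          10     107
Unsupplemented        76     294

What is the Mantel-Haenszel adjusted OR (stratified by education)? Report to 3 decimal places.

OR_MH = Σ(aᵢdᵢ/nᵢ) / Σ(bᵢcᵢ/nᵢ), where nᵢ is the stratum total.
Stratum 1 (≤ High school): n = 391; a·d/n = 30·89/391 = 6.8286; b·c/n = 242·30/391 = 18.5678
Stratum 2 (Some college): n = 480; a·d/n = 34·90/480 = 6.3750; b·c/n = 288·68/480 = 40.8000
Stratum 3 (≥ Bachelor's): n = 487; a·d/n = 10·294/487 = 6.0370; b·c/n = 107·76/487 = 16.6982
OR_MH = (6.8286 + 6.3750 + 6.0370) / (18.5678 + 40.8000 + 16.6982) = 19.2406 / 76.0659 = 0.25295

0.253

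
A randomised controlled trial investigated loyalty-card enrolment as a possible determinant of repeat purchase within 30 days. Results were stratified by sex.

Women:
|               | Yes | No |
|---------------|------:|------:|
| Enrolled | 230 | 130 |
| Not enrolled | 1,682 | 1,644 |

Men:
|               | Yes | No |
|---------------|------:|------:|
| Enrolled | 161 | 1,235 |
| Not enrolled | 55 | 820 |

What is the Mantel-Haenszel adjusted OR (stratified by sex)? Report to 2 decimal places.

OR_MH = Σ(aᵢdᵢ/nᵢ) / Σ(bᵢcᵢ/nᵢ), where nᵢ is the stratum total.
Stratum 1 (Women): n = 3686; a·d/n = 230·1644/3686 = 102.5827; b·c/n = 130·1682/3686 = 59.3218
Stratum 2 (Men): n = 2271; a·d/n = 161·820/2271 = 58.1330; b·c/n = 1235·55/2271 = 29.9097
OR_MH = (102.5827 + 58.1330) / (59.3218 + 29.9097) = 160.7157 / 89.2315 = 1.80111

1.80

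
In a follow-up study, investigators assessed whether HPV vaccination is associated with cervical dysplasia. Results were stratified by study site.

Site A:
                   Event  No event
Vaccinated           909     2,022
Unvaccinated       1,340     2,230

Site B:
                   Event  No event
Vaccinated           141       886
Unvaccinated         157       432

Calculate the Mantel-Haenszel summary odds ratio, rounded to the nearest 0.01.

0.70

OR_MH = Σ(aᵢdᵢ/nᵢ) / Σ(bᵢcᵢ/nᵢ), where nᵢ is the stratum total.
Stratum 1 (Site A): n = 6501; a·d/n = 909·2230/6501 = 311.8090; b·c/n = 2022·1340/6501 = 416.7790
Stratum 2 (Site B): n = 1616; a·d/n = 141·432/1616 = 37.6931; b·c/n = 886·157/1616 = 86.0780
OR_MH = (311.8090 + 37.6931) / (416.7790 + 86.0780) = 349.5020 / 502.8569 = 0.69503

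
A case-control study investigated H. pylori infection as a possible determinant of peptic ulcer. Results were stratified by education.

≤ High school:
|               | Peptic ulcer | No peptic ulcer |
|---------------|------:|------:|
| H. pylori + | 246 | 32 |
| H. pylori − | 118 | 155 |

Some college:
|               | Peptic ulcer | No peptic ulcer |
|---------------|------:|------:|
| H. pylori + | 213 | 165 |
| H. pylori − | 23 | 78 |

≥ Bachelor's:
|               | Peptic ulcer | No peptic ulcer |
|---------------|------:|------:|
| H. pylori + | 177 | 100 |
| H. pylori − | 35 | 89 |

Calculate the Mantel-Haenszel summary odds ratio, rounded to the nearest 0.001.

6.091

OR_MH = Σ(aᵢdᵢ/nᵢ) / Σ(bᵢcᵢ/nᵢ), where nᵢ is the stratum total.
Stratum 1 (≤ High school): n = 551; a·d/n = 246·155/551 = 69.2015; b·c/n = 32·118/551 = 6.8530
Stratum 2 (Some college): n = 479; a·d/n = 213·78/479 = 34.6848; b·c/n = 165·23/479 = 7.9228
Stratum 3 (≥ Bachelor's): n = 401; a·d/n = 177·89/401 = 39.2843; b·c/n = 100·35/401 = 8.7282
OR_MH = (69.2015 + 34.6848 + 39.2843) / (6.8530 + 7.9228 + 8.7282) = 143.1705 / 23.5039 = 6.09134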